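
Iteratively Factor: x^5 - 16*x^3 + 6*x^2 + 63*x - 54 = (x - 1)*(x^4 + x^3 - 15*x^2 - 9*x + 54) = (x - 1)*(x + 3)*(x^3 - 2*x^2 - 9*x + 18) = (x - 2)*(x - 1)*(x + 3)*(x^2 - 9) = (x - 3)*(x - 2)*(x - 1)*(x + 3)*(x + 3)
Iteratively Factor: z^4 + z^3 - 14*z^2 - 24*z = (z)*(z^3 + z^2 - 14*z - 24) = z*(z + 3)*(z^2 - 2*z - 8) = z*(z + 2)*(z + 3)*(z - 4)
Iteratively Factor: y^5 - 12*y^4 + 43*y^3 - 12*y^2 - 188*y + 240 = (y - 5)*(y^4 - 7*y^3 + 8*y^2 + 28*y - 48) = (y - 5)*(y + 2)*(y^3 - 9*y^2 + 26*y - 24) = (y - 5)*(y - 2)*(y + 2)*(y^2 - 7*y + 12) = (y - 5)*(y - 3)*(y - 2)*(y + 2)*(y - 4)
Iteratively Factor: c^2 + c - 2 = (c - 1)*(c + 2)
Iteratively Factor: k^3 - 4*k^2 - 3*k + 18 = (k - 3)*(k^2 - k - 6) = (k - 3)*(k + 2)*(k - 3)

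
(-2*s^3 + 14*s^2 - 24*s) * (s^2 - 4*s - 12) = -2*s^5 + 22*s^4 - 56*s^3 - 72*s^2 + 288*s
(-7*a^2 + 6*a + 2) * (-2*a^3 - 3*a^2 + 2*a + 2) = 14*a^5 + 9*a^4 - 36*a^3 - 8*a^2 + 16*a + 4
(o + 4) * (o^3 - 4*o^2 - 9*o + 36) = o^4 - 25*o^2 + 144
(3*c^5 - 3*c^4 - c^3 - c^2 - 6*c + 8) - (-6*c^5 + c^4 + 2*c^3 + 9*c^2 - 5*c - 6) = 9*c^5 - 4*c^4 - 3*c^3 - 10*c^2 - c + 14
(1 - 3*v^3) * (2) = 2 - 6*v^3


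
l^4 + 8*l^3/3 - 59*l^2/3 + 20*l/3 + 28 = (l - 7/3)*(l - 2)*(l + 1)*(l + 6)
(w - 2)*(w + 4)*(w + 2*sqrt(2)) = w^3 + 2*w^2 + 2*sqrt(2)*w^2 - 8*w + 4*sqrt(2)*w - 16*sqrt(2)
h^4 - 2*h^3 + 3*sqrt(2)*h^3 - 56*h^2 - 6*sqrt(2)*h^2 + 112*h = h*(h - 2)*(h - 4*sqrt(2))*(h + 7*sqrt(2))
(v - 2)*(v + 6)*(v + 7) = v^3 + 11*v^2 + 16*v - 84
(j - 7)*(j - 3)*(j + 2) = j^3 - 8*j^2 + j + 42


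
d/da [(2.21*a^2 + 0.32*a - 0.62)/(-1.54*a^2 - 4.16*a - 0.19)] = (-8.7008*a^2 - 2.7494*a - 2.64)/(2.3716*a^4 + 12.8128*a^3 + 17.8908*a^2 + 1.5808*a + 0.0361)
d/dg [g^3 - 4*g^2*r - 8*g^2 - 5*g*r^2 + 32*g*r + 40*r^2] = 3*g^2 - 8*g*r - 16*g - 5*r^2 + 32*r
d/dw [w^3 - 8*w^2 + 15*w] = 3*w^2 - 16*w + 15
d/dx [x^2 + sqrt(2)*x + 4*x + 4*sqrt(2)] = 2*x + sqrt(2) + 4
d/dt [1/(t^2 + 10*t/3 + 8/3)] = 6*(-3*t - 5)/(3*t^2 + 10*t + 8)^2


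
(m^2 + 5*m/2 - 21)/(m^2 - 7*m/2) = (m + 6)/m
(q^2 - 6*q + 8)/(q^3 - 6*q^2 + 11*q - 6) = (q - 4)/(q^2 - 4*q + 3)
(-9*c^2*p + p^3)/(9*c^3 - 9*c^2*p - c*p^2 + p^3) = p/(-c + p)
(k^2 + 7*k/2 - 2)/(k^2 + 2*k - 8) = (k - 1/2)/(k - 2)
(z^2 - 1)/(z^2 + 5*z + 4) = (z - 1)/(z + 4)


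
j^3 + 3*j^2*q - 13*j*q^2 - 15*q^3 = (j - 3*q)*(j + q)*(j + 5*q)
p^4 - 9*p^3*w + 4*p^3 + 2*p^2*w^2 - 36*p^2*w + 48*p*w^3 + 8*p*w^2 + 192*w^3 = (p + 4)*(p - 8*w)*(p - 3*w)*(p + 2*w)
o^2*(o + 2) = o^3 + 2*o^2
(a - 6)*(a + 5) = a^2 - a - 30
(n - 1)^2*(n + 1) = n^3 - n^2 - n + 1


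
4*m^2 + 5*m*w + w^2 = (m + w)*(4*m + w)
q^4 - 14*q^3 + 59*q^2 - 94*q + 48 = (q - 8)*(q - 3)*(q - 2)*(q - 1)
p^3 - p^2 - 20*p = p*(p - 5)*(p + 4)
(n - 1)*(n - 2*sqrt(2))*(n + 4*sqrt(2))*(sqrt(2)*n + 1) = sqrt(2)*n^4 - sqrt(2)*n^3 + 5*n^3 - 14*sqrt(2)*n^2 - 5*n^2 - 16*n + 14*sqrt(2)*n + 16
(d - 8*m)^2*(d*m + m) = d^3*m - 16*d^2*m^2 + d^2*m + 64*d*m^3 - 16*d*m^2 + 64*m^3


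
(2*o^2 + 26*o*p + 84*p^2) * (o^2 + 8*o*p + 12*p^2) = 2*o^4 + 42*o^3*p + 316*o^2*p^2 + 984*o*p^3 + 1008*p^4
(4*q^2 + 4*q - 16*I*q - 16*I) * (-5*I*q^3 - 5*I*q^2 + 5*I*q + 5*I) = -20*I*q^5 - 80*q^4 - 40*I*q^4 - 160*q^3 + 40*I*q^2 + 160*q + 20*I*q + 80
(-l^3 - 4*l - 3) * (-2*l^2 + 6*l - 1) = 2*l^5 - 6*l^4 + 9*l^3 - 18*l^2 - 14*l + 3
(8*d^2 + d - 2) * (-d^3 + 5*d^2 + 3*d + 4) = -8*d^5 + 39*d^4 + 31*d^3 + 25*d^2 - 2*d - 8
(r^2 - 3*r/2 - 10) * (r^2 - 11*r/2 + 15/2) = r^4 - 7*r^3 + 23*r^2/4 + 175*r/4 - 75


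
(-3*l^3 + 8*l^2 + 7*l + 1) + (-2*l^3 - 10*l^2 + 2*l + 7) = -5*l^3 - 2*l^2 + 9*l + 8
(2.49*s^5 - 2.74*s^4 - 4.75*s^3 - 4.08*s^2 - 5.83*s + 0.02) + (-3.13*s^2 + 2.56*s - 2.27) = 2.49*s^5 - 2.74*s^4 - 4.75*s^3 - 7.21*s^2 - 3.27*s - 2.25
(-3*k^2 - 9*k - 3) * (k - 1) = -3*k^3 - 6*k^2 + 6*k + 3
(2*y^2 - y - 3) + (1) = 2*y^2 - y - 2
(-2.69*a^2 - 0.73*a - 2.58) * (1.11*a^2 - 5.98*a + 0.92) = -2.9859*a^4 + 15.2759*a^3 - 0.9732*a^2 + 14.7568*a - 2.3736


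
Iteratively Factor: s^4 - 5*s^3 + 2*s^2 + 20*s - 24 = (s + 2)*(s^3 - 7*s^2 + 16*s - 12) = (s - 2)*(s + 2)*(s^2 - 5*s + 6) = (s - 2)^2*(s + 2)*(s - 3)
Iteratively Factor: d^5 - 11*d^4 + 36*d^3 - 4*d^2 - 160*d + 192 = (d - 2)*(d^4 - 9*d^3 + 18*d^2 + 32*d - 96) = (d - 4)*(d - 2)*(d^3 - 5*d^2 - 2*d + 24) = (d - 4)^2*(d - 2)*(d^2 - d - 6) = (d - 4)^2*(d - 2)*(d + 2)*(d - 3)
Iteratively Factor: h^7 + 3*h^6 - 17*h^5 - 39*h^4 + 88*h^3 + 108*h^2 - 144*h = (h)*(h^6 + 3*h^5 - 17*h^4 - 39*h^3 + 88*h^2 + 108*h - 144) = h*(h - 1)*(h^5 + 4*h^4 - 13*h^3 - 52*h^2 + 36*h + 144) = h*(h - 1)*(h + 3)*(h^4 + h^3 - 16*h^2 - 4*h + 48) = h*(h - 1)*(h + 2)*(h + 3)*(h^3 - h^2 - 14*h + 24) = h*(h - 3)*(h - 1)*(h + 2)*(h + 3)*(h^2 + 2*h - 8) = h*(h - 3)*(h - 1)*(h + 2)*(h + 3)*(h + 4)*(h - 2)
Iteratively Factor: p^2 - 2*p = (p)*(p - 2)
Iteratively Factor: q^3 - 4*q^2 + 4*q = (q - 2)*(q^2 - 2*q) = q*(q - 2)*(q - 2)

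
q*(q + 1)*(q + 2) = q^3 + 3*q^2 + 2*q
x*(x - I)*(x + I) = x^3 + x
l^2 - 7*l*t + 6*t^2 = (l - 6*t)*(l - t)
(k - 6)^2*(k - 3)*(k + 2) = k^4 - 13*k^3 + 42*k^2 + 36*k - 216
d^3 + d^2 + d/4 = d*(d + 1/2)^2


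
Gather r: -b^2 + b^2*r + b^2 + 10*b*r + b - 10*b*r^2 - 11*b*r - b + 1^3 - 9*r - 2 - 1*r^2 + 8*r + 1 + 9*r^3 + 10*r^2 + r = 9*r^3 + r^2*(9 - 10*b) + r*(b^2 - b)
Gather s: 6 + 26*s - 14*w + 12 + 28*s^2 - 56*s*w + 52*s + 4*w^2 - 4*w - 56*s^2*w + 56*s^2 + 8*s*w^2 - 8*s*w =s^2*(84 - 56*w) + s*(8*w^2 - 64*w + 78) + 4*w^2 - 18*w + 18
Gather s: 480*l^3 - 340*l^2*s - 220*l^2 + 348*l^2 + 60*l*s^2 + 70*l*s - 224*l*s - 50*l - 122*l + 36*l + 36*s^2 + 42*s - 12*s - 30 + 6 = 480*l^3 + 128*l^2 - 136*l + s^2*(60*l + 36) + s*(-340*l^2 - 154*l + 30) - 24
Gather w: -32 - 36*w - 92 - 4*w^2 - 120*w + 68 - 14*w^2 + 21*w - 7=-18*w^2 - 135*w - 63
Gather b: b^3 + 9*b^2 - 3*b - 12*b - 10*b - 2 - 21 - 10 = b^3 + 9*b^2 - 25*b - 33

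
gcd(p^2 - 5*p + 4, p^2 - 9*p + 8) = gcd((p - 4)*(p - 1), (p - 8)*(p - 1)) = p - 1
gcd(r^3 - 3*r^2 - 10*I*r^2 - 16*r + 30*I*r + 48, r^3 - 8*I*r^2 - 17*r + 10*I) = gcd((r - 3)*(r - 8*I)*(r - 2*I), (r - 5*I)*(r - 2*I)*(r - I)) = r - 2*I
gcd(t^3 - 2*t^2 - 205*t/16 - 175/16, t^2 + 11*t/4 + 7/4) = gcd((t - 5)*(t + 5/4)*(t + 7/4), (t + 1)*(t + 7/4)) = t + 7/4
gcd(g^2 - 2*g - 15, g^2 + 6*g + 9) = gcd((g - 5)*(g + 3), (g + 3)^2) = g + 3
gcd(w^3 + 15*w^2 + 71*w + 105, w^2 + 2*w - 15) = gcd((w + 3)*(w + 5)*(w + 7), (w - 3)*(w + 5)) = w + 5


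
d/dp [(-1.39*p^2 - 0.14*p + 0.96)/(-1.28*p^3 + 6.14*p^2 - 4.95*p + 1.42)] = (-1.7792*p^4 - 0.3584*p^3 + 11.4265*p^2 - 15.7364*p + 4.5532)/(1.6384*p^6 - 15.7184*p^5 + 50.3716*p^4 - 64.4212*p^3 + 41.9401*p^2 - 14.058*p + 2.0164)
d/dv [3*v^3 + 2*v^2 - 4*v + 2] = 9*v^2 + 4*v - 4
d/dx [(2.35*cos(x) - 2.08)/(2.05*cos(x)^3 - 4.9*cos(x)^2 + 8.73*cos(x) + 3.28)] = (9.635*cos(x)^3 - 24.307*cos(x)^2 + 20.384*cos(x) - 25.8664)*sin(x)/(4.2025*cos(x)^6 - 20.09*cos(x)^5 + 59.803*cos(x)^4 - 72.106*cos(x)^3 + 44.0689*cos(x)^2 + 57.2688*cos(x) + 10.7584)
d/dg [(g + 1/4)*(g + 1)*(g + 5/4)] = 3*g^2 + 5*g + 29/16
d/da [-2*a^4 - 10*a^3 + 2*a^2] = 2*a*(-4*a^2 - 15*a + 2)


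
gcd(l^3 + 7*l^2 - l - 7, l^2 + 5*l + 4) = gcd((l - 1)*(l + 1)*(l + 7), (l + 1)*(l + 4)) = l + 1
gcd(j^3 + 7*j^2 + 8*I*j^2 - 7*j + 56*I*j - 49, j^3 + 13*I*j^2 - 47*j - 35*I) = j^2 + 8*I*j - 7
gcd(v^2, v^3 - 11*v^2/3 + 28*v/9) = v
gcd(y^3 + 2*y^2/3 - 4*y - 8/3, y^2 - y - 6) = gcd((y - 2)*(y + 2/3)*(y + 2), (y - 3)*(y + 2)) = y + 2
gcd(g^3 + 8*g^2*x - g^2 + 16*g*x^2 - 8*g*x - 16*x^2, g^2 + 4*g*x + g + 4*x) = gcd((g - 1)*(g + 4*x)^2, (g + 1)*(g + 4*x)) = g + 4*x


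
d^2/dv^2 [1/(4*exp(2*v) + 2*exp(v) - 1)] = (64*exp(3*v) + 24*exp(2*v) + 20*exp(v) + 2)*exp(v)/(64*exp(6*v) + 96*exp(5*v) - 40*exp(3*v) + 6*exp(v) - 1)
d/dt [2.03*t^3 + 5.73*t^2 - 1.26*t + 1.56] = 6.09*t^2 + 11.46*t - 1.26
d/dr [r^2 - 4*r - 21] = 2*r - 4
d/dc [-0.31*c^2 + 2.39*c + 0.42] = 2.39 - 0.62*c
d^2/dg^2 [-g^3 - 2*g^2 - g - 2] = -6*g - 4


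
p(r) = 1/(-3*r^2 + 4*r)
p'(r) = (6*r - 4)/(-3*r^2 + 4*r)^2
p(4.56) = -0.02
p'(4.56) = 0.01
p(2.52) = -0.11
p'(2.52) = 0.14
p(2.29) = -0.15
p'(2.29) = 0.23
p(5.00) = -0.02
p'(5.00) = 0.01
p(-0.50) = -0.36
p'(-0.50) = -0.93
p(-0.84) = -0.18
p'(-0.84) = -0.30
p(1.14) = 1.51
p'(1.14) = 6.50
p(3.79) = -0.04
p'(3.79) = 0.02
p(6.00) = -0.01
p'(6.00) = 0.00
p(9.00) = 0.00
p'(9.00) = 0.00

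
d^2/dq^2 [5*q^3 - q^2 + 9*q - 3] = 30*q - 2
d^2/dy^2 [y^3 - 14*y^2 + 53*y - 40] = 6*y - 28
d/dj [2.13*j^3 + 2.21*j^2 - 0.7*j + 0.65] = 6.39*j^2 + 4.42*j - 0.7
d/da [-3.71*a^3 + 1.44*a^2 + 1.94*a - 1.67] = -11.13*a^2 + 2.88*a + 1.94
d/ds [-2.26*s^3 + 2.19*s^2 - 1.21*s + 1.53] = -6.78*s^2 + 4.38*s - 1.21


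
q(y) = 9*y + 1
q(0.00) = 1.00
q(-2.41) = -20.69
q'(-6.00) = 9.00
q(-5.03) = -44.27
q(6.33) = 57.97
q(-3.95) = -34.55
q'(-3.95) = 9.00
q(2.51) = 23.59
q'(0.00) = 9.00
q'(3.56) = 9.00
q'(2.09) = 9.00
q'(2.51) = 9.00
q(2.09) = 19.81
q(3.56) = 33.04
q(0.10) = 1.90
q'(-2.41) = 9.00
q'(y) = 9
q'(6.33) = 9.00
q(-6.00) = -53.00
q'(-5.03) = 9.00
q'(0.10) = 9.00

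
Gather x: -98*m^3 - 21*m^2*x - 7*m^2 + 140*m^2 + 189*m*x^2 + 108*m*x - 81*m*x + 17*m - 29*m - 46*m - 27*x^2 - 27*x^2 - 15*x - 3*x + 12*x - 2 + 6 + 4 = -98*m^3 + 133*m^2 - 58*m + x^2*(189*m - 54) + x*(-21*m^2 + 27*m - 6) + 8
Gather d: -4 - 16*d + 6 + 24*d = 8*d + 2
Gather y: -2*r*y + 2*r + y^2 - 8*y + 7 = 2*r + y^2 + y*(-2*r - 8) + 7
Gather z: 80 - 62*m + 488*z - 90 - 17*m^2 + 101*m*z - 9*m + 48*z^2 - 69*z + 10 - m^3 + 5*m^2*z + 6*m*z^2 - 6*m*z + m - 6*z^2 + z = -m^3 - 17*m^2 - 70*m + z^2*(6*m + 42) + z*(5*m^2 + 95*m + 420)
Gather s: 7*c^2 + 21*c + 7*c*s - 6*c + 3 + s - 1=7*c^2 + 15*c + s*(7*c + 1) + 2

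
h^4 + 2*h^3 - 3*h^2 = h^2*(h - 1)*(h + 3)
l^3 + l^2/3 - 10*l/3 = l*(l - 5/3)*(l + 2)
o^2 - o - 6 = (o - 3)*(o + 2)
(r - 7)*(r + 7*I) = r^2 - 7*r + 7*I*r - 49*I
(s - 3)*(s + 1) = s^2 - 2*s - 3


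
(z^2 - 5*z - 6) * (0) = 0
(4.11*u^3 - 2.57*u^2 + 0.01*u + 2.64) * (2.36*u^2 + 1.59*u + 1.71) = 9.6996*u^5 + 0.469700000000002*u^4 + 2.9654*u^3 + 1.8516*u^2 + 4.2147*u + 4.5144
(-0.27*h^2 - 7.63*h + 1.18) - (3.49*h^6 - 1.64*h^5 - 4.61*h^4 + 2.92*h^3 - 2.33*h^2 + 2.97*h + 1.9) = -3.49*h^6 + 1.64*h^5 + 4.61*h^4 - 2.92*h^3 + 2.06*h^2 - 10.6*h - 0.72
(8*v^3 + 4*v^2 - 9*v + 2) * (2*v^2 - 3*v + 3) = 16*v^5 - 16*v^4 - 6*v^3 + 43*v^2 - 33*v + 6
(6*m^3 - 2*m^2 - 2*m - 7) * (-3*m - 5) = -18*m^4 - 24*m^3 + 16*m^2 + 31*m + 35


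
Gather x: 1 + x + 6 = x + 7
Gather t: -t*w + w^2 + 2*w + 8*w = -t*w + w^2 + 10*w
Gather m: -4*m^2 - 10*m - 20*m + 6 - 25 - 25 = -4*m^2 - 30*m - 44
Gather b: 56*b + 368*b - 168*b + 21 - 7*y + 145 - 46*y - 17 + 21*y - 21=256*b - 32*y + 128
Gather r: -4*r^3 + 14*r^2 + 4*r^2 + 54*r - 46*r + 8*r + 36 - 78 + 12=-4*r^3 + 18*r^2 + 16*r - 30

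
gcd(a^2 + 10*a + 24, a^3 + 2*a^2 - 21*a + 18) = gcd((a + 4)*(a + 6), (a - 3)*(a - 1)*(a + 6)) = a + 6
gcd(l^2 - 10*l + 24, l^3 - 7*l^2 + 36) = l - 6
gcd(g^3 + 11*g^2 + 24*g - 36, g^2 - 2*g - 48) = g + 6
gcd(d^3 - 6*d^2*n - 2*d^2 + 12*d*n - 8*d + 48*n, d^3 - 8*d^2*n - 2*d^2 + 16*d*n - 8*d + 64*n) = d^2 - 2*d - 8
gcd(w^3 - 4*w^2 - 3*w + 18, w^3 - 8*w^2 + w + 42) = w^2 - w - 6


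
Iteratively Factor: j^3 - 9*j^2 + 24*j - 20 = (j - 2)*(j^2 - 7*j + 10) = (j - 5)*(j - 2)*(j - 2)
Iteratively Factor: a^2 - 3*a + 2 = (a - 2)*(a - 1)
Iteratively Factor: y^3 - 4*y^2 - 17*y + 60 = (y - 3)*(y^2 - y - 20) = (y - 3)*(y + 4)*(y - 5)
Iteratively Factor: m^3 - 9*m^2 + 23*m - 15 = (m - 3)*(m^2 - 6*m + 5) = (m - 3)*(m - 1)*(m - 5)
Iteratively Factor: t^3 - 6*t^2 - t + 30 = (t - 3)*(t^2 - 3*t - 10) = (t - 5)*(t - 3)*(t + 2)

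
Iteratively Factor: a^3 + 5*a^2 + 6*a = (a + 3)*(a^2 + 2*a) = a*(a + 3)*(a + 2)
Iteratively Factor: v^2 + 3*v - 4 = (v + 4)*(v - 1)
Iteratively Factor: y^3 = (y)*(y^2) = y^2*(y)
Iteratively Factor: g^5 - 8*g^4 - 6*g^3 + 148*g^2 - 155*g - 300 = (g - 5)*(g^4 - 3*g^3 - 21*g^2 + 43*g + 60) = (g - 5)*(g + 1)*(g^3 - 4*g^2 - 17*g + 60) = (g - 5)^2*(g + 1)*(g^2 + g - 12) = (g - 5)^2*(g + 1)*(g + 4)*(g - 3)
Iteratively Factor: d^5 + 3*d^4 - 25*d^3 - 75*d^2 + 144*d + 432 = (d - 4)*(d^4 + 7*d^3 + 3*d^2 - 63*d - 108) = (d - 4)*(d + 4)*(d^3 + 3*d^2 - 9*d - 27) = (d - 4)*(d + 3)*(d + 4)*(d^2 - 9) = (d - 4)*(d - 3)*(d + 3)*(d + 4)*(d + 3)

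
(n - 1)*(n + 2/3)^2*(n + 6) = n^4 + 19*n^3/3 + 10*n^2/9 - 52*n/9 - 8/3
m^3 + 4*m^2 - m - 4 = (m - 1)*(m + 1)*(m + 4)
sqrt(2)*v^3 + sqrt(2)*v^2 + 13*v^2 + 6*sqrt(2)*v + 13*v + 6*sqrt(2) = (v + 1)*(v + 6*sqrt(2))*(sqrt(2)*v + 1)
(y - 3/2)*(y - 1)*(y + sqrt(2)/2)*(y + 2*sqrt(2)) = y^4 - 5*y^3/2 + 5*sqrt(2)*y^3/2 - 25*sqrt(2)*y^2/4 + 7*y^2/2 - 5*y + 15*sqrt(2)*y/4 + 3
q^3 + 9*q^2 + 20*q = q*(q + 4)*(q + 5)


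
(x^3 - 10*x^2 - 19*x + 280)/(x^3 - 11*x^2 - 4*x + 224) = (x + 5)/(x + 4)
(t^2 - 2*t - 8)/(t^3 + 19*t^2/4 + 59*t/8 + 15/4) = 8*(t - 4)/(8*t^2 + 22*t + 15)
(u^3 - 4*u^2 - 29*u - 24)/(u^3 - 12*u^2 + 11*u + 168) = (u + 1)/(u - 7)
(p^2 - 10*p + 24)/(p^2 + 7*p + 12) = (p^2 - 10*p + 24)/(p^2 + 7*p + 12)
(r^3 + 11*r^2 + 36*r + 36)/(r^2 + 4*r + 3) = (r^2 + 8*r + 12)/(r + 1)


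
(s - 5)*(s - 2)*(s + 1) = s^3 - 6*s^2 + 3*s + 10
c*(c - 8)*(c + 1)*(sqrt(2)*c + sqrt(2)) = sqrt(2)*c^4 - 6*sqrt(2)*c^3 - 15*sqrt(2)*c^2 - 8*sqrt(2)*c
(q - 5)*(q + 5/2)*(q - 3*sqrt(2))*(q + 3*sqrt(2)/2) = q^4 - 5*q^3/2 - 3*sqrt(2)*q^3/2 - 43*q^2/2 + 15*sqrt(2)*q^2/4 + 45*q/2 + 75*sqrt(2)*q/4 + 225/2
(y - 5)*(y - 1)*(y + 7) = y^3 + y^2 - 37*y + 35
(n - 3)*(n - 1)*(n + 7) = n^3 + 3*n^2 - 25*n + 21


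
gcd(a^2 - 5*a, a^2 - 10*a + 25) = a - 5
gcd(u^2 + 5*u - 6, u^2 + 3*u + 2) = 1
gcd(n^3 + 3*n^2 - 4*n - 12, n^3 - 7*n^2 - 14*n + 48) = n^2 + n - 6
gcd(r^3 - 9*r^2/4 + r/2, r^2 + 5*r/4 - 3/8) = r - 1/4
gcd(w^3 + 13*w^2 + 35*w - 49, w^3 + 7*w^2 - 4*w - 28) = w + 7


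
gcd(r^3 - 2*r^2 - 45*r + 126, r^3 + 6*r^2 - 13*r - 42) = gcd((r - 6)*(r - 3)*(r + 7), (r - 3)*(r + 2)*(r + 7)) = r^2 + 4*r - 21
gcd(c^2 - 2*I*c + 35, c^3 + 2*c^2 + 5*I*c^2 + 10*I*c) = c + 5*I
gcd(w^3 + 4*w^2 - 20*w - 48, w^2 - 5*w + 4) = w - 4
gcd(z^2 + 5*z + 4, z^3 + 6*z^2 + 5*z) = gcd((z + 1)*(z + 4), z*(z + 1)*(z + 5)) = z + 1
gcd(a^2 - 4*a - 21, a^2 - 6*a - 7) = a - 7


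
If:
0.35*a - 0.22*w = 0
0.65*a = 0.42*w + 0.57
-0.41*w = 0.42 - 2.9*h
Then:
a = -31.35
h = -6.91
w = -49.88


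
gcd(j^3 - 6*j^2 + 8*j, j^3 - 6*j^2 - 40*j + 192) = j - 4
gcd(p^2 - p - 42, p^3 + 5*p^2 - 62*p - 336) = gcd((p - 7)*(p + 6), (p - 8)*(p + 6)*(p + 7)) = p + 6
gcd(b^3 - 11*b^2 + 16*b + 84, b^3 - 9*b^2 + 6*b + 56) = b^2 - 5*b - 14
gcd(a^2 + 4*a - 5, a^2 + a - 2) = a - 1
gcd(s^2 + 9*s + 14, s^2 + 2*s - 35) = s + 7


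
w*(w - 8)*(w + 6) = w^3 - 2*w^2 - 48*w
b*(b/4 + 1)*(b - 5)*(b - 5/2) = b^4/4 - 7*b^3/8 - 35*b^2/8 + 25*b/2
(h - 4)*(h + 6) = h^2 + 2*h - 24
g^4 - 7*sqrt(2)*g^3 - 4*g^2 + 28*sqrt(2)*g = g*(g - 2)*(g + 2)*(g - 7*sqrt(2))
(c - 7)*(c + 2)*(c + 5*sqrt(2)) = c^3 - 5*c^2 + 5*sqrt(2)*c^2 - 25*sqrt(2)*c - 14*c - 70*sqrt(2)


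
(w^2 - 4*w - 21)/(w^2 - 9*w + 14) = (w + 3)/(w - 2)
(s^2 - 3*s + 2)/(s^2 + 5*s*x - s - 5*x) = (s - 2)/(s + 5*x)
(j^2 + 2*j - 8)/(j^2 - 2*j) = (j + 4)/j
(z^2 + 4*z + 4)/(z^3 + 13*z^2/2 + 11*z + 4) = 2*(z + 2)/(2*z^2 + 9*z + 4)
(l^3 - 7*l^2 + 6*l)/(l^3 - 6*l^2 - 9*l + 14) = l*(l - 6)/(l^2 - 5*l - 14)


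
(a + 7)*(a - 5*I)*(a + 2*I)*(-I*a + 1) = -I*a^4 - 2*a^3 - 7*I*a^3 - 14*a^2 - 13*I*a^2 + 10*a - 91*I*a + 70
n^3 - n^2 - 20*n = n*(n - 5)*(n + 4)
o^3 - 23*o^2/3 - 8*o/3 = o*(o - 8)*(o + 1/3)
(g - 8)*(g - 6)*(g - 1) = g^3 - 15*g^2 + 62*g - 48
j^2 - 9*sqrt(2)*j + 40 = (j - 5*sqrt(2))*(j - 4*sqrt(2))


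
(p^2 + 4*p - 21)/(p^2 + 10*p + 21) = (p - 3)/(p + 3)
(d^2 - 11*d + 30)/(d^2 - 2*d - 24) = (d - 5)/(d + 4)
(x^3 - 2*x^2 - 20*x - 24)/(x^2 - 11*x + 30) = (x^2 + 4*x + 4)/(x - 5)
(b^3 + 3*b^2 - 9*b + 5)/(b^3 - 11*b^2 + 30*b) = (b^3 + 3*b^2 - 9*b + 5)/(b*(b^2 - 11*b + 30))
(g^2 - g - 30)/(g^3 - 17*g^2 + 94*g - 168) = (g + 5)/(g^2 - 11*g + 28)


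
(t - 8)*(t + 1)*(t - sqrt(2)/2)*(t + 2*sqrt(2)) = t^4 - 7*t^3 + 3*sqrt(2)*t^3/2 - 21*sqrt(2)*t^2/2 - 10*t^2 - 12*sqrt(2)*t + 14*t + 16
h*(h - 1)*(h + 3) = h^3 + 2*h^2 - 3*h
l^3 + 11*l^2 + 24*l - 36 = (l - 1)*(l + 6)^2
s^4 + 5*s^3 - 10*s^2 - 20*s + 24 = (s - 2)*(s - 1)*(s + 2)*(s + 6)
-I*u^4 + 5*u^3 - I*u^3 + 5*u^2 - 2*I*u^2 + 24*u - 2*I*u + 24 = (u - 2*I)*(u + 3*I)*(u + 4*I)*(-I*u - I)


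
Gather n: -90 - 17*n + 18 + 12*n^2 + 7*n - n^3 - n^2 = -n^3 + 11*n^2 - 10*n - 72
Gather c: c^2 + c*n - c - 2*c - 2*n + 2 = c^2 + c*(n - 3) - 2*n + 2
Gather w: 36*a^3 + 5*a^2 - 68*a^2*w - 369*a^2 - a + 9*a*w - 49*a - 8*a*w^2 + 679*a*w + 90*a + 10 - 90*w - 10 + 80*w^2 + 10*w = 36*a^3 - 364*a^2 + 40*a + w^2*(80 - 8*a) + w*(-68*a^2 + 688*a - 80)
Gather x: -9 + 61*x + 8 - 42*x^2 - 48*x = -42*x^2 + 13*x - 1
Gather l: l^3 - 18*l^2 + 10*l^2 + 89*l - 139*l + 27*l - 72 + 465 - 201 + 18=l^3 - 8*l^2 - 23*l + 210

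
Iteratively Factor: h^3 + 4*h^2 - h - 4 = (h + 1)*(h^2 + 3*h - 4) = (h + 1)*(h + 4)*(h - 1)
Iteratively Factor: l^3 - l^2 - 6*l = (l + 2)*(l^2 - 3*l) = l*(l + 2)*(l - 3)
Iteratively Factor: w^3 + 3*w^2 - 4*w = (w + 4)*(w^2 - w) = (w - 1)*(w + 4)*(w)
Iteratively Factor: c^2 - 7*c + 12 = (c - 4)*(c - 3)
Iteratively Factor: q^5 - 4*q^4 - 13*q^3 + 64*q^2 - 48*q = (q - 1)*(q^4 - 3*q^3 - 16*q^2 + 48*q) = (q - 4)*(q - 1)*(q^3 + q^2 - 12*q) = (q - 4)*(q - 3)*(q - 1)*(q^2 + 4*q) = (q - 4)*(q - 3)*(q - 1)*(q + 4)*(q)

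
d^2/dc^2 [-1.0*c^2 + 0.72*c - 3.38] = -2.00000000000000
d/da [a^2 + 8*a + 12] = 2*a + 8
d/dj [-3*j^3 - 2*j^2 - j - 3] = -9*j^2 - 4*j - 1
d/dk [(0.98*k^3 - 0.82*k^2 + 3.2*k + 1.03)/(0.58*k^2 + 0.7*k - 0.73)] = (0.5684*k^4 + 1.372*k^3 - 4.5762*k^2 + 0.00240000000000018*k - 3.057)/(0.3364*k^4 + 0.812*k^3 - 0.3568*k^2 - 1.022*k + 0.5329)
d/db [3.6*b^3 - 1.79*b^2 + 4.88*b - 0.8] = 10.8*b^2 - 3.58*b + 4.88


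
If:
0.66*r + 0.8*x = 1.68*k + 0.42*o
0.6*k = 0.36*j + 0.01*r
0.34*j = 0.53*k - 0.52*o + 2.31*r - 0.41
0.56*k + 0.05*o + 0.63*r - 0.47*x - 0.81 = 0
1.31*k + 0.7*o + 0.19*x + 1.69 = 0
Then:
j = -2.43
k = -1.45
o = 1.07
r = 0.39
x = -2.81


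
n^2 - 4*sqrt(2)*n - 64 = (n - 8*sqrt(2))*(n + 4*sqrt(2))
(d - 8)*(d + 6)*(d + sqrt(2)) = d^3 - 2*d^2 + sqrt(2)*d^2 - 48*d - 2*sqrt(2)*d - 48*sqrt(2)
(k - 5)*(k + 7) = k^2 + 2*k - 35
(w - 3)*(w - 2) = w^2 - 5*w + 6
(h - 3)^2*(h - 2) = h^3 - 8*h^2 + 21*h - 18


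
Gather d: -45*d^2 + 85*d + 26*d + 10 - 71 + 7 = -45*d^2 + 111*d - 54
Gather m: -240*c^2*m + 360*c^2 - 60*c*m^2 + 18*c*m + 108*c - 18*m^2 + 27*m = 360*c^2 + 108*c + m^2*(-60*c - 18) + m*(-240*c^2 + 18*c + 27)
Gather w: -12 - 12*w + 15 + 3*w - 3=-9*w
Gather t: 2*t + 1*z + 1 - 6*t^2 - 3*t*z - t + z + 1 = -6*t^2 + t*(1 - 3*z) + 2*z + 2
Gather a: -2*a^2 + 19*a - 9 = -2*a^2 + 19*a - 9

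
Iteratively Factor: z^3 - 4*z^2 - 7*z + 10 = (z - 5)*(z^2 + z - 2) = (z - 5)*(z - 1)*(z + 2)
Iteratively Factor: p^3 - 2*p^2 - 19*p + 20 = (p + 4)*(p^2 - 6*p + 5) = (p - 1)*(p + 4)*(p - 5)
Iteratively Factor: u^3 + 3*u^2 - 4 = (u - 1)*(u^2 + 4*u + 4) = (u - 1)*(u + 2)*(u + 2)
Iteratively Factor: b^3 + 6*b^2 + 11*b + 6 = (b + 3)*(b^2 + 3*b + 2) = (b + 2)*(b + 3)*(b + 1)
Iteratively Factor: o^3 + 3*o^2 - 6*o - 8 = (o - 2)*(o^2 + 5*o + 4) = (o - 2)*(o + 1)*(o + 4)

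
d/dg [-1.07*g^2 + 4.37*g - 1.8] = 4.37 - 2.14*g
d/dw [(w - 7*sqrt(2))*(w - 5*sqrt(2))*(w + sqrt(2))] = 3*w^2 - 22*sqrt(2)*w + 46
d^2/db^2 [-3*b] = 0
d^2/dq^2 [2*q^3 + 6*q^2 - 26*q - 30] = 12*q + 12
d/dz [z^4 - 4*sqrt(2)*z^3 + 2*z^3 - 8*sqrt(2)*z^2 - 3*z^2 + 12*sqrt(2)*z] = 4*z^3 - 12*sqrt(2)*z^2 + 6*z^2 - 16*sqrt(2)*z - 6*z + 12*sqrt(2)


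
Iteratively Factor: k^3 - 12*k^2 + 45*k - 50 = (k - 2)*(k^2 - 10*k + 25) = (k - 5)*(k - 2)*(k - 5)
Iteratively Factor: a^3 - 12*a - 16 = (a + 2)*(a^2 - 2*a - 8) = (a + 2)^2*(a - 4)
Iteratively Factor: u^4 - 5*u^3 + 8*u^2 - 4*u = (u - 2)*(u^3 - 3*u^2 + 2*u) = (u - 2)^2*(u^2 - u) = (u - 2)^2*(u - 1)*(u)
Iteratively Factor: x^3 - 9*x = (x)*(x^2 - 9) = x*(x - 3)*(x + 3)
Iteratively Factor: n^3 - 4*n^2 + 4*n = (n)*(n^2 - 4*n + 4) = n*(n - 2)*(n - 2)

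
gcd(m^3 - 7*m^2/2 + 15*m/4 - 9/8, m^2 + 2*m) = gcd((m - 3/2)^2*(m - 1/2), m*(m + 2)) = 1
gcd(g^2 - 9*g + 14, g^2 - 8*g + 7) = g - 7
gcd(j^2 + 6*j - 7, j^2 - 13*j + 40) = 1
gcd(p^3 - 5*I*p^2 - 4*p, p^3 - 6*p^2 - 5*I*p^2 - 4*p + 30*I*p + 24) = p^2 - 5*I*p - 4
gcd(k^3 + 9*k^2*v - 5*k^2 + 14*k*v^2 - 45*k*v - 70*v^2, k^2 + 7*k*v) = k + 7*v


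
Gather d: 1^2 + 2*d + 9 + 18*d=20*d + 10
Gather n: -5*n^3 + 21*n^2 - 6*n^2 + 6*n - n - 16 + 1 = -5*n^3 + 15*n^2 + 5*n - 15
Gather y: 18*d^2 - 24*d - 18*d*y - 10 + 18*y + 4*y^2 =18*d^2 - 24*d + 4*y^2 + y*(18 - 18*d) - 10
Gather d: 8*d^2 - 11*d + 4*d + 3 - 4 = 8*d^2 - 7*d - 1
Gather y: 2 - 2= 0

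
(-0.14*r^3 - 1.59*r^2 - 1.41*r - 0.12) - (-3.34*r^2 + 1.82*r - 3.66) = -0.14*r^3 + 1.75*r^2 - 3.23*r + 3.54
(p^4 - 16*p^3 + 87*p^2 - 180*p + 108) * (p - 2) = p^5 - 18*p^4 + 119*p^3 - 354*p^2 + 468*p - 216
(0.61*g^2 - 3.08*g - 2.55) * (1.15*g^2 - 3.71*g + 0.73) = 0.7015*g^4 - 5.8051*g^3 + 8.9396*g^2 + 7.2121*g - 1.8615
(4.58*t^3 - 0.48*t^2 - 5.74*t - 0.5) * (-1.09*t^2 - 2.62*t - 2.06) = -4.9922*t^5 - 11.4764*t^4 - 1.9206*t^3 + 16.5726*t^2 + 13.1344*t + 1.03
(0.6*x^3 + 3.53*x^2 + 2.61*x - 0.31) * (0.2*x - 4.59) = 0.12*x^4 - 2.048*x^3 - 15.6807*x^2 - 12.0419*x + 1.4229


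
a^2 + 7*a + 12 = (a + 3)*(a + 4)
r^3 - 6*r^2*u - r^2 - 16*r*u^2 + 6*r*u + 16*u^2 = (r - 1)*(r - 8*u)*(r + 2*u)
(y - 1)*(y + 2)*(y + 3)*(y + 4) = y^4 + 8*y^3 + 17*y^2 - 2*y - 24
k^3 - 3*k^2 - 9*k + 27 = (k - 3)^2*(k + 3)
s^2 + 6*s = s*(s + 6)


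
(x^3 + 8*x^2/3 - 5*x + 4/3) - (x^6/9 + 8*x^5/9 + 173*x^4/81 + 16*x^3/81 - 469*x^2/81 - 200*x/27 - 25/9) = -x^6/9 - 8*x^5/9 - 173*x^4/81 + 65*x^3/81 + 685*x^2/81 + 65*x/27 + 37/9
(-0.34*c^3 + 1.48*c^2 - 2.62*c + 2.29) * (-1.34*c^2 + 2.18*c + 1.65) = 0.4556*c^5 - 2.7244*c^4 + 6.1762*c^3 - 6.3382*c^2 + 0.669200000000001*c + 3.7785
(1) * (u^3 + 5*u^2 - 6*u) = u^3 + 5*u^2 - 6*u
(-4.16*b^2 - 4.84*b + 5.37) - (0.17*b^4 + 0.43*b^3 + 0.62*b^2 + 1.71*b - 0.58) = -0.17*b^4 - 0.43*b^3 - 4.78*b^2 - 6.55*b + 5.95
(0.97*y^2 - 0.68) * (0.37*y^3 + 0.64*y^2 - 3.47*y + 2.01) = 0.3589*y^5 + 0.6208*y^4 - 3.6175*y^3 + 1.5145*y^2 + 2.3596*y - 1.3668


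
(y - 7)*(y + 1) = y^2 - 6*y - 7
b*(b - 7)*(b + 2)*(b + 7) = b^4 + 2*b^3 - 49*b^2 - 98*b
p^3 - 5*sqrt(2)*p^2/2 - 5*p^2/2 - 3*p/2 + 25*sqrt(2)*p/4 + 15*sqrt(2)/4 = (p - 3)*(p + 1/2)*(p - 5*sqrt(2)/2)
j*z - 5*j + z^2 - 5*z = (j + z)*(z - 5)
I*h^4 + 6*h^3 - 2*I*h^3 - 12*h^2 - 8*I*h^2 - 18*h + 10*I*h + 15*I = (h - 3)*(h - 5*I)*(h - I)*(I*h + I)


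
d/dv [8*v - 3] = 8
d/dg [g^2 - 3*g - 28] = 2*g - 3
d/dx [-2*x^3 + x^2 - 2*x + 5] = -6*x^2 + 2*x - 2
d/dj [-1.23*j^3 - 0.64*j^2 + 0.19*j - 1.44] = -3.69*j^2 - 1.28*j + 0.19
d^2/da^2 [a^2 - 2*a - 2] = 2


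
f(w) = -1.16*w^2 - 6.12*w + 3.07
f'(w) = -2.32*w - 6.12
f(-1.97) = 10.62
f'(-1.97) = -1.55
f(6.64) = -88.71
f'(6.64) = -21.52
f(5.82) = -71.84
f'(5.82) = -19.62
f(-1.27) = 8.97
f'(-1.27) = -3.17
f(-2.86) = 11.08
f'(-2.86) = 0.52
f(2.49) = -19.36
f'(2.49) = -11.90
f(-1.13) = 8.50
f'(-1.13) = -3.50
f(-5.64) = 0.69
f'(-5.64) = 6.96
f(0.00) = 3.07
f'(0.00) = -6.12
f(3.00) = -25.73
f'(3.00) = -13.08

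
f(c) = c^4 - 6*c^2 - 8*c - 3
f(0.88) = -14.09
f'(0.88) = -15.83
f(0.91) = -14.56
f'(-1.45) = -2.79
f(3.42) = 36.27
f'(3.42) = 110.97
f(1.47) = -23.06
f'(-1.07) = -0.06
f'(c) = 4*c^3 - 12*c - 8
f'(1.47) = -12.93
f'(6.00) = 784.00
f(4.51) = 252.60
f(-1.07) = 0.00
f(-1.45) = 0.41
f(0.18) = -4.63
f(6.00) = 1029.00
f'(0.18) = -10.14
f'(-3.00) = -80.00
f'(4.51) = 304.82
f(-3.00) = 48.00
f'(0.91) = -15.91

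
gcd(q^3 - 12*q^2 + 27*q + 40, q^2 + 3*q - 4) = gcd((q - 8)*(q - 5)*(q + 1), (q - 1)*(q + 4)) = 1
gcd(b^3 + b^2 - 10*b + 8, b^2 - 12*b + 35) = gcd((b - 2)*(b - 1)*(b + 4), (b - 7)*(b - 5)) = 1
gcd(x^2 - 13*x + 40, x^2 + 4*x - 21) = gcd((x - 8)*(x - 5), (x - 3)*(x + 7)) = 1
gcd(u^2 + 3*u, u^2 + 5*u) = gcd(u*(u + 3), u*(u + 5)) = u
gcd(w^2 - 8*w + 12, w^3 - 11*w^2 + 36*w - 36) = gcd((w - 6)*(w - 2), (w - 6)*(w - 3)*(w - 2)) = w^2 - 8*w + 12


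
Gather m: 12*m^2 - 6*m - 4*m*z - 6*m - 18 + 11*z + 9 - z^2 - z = 12*m^2 + m*(-4*z - 12) - z^2 + 10*z - 9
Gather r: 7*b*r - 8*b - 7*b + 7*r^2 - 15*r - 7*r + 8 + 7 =-15*b + 7*r^2 + r*(7*b - 22) + 15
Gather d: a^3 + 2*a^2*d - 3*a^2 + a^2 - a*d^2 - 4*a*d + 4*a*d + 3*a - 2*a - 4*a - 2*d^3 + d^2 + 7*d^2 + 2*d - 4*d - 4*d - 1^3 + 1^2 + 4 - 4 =a^3 - 2*a^2 - 3*a - 2*d^3 + d^2*(8 - a) + d*(2*a^2 - 6)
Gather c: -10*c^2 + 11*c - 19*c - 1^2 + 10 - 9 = -10*c^2 - 8*c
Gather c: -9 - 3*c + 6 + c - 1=-2*c - 4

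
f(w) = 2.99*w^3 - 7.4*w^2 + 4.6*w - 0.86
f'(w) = 8.97*w^2 - 14.8*w + 4.6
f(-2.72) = -128.29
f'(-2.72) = 111.22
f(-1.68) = -43.65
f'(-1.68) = 54.78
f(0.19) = -0.23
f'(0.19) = 2.11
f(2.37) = 8.28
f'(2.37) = 19.91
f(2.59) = 13.36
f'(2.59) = 26.44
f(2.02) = 2.88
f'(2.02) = 11.31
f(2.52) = 11.59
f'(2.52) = 24.27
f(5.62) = 322.01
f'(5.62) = 204.74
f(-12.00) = -6288.38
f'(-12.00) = 1473.88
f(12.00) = 4155.46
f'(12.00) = 1118.68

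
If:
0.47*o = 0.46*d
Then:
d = 1.02173913043478*o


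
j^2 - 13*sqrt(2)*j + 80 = (j - 8*sqrt(2))*(j - 5*sqrt(2))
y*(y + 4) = y^2 + 4*y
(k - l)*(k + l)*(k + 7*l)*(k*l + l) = k^4*l + 7*k^3*l^2 + k^3*l - k^2*l^3 + 7*k^2*l^2 - 7*k*l^4 - k*l^3 - 7*l^4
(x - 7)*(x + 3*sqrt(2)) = x^2 - 7*x + 3*sqrt(2)*x - 21*sqrt(2)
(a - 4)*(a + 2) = a^2 - 2*a - 8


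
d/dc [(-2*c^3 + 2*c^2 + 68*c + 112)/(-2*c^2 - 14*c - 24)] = (c^2 + 6*c - 1)/(c^2 + 6*c + 9)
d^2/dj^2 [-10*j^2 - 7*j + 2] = -20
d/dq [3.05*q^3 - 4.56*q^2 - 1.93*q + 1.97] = 9.15*q^2 - 9.12*q - 1.93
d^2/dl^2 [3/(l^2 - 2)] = 6*(3*l^2 + 2)/(l^2 - 2)^3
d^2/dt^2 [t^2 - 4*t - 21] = 2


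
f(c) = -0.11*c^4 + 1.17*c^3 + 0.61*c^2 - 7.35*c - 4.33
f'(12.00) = -247.59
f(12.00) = -263.89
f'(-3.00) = 32.46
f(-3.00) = -17.29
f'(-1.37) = -1.30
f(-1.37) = 3.49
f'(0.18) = -7.02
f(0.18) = -5.63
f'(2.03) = 5.91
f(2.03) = -8.82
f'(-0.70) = -6.33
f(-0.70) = 0.69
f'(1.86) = 4.23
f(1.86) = -9.68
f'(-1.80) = 4.39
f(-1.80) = 2.90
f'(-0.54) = -6.92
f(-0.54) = -0.38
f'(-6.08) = 213.88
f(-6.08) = -350.37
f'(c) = -0.44*c^3 + 3.51*c^2 + 1.22*c - 7.35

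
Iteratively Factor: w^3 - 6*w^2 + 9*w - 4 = (w - 1)*(w^2 - 5*w + 4) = (w - 1)^2*(w - 4)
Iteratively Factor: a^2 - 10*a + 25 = (a - 5)*(a - 5)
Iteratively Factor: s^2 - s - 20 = (s - 5)*(s + 4)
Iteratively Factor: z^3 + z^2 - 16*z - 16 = (z + 1)*(z^2 - 16) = (z - 4)*(z + 1)*(z + 4)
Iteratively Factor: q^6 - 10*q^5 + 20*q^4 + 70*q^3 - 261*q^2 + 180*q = (q)*(q^5 - 10*q^4 + 20*q^3 + 70*q^2 - 261*q + 180) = q*(q - 1)*(q^4 - 9*q^3 + 11*q^2 + 81*q - 180) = q*(q - 3)*(q - 1)*(q^3 - 6*q^2 - 7*q + 60) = q*(q - 4)*(q - 3)*(q - 1)*(q^2 - 2*q - 15) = q*(q - 4)*(q - 3)*(q - 1)*(q + 3)*(q - 5)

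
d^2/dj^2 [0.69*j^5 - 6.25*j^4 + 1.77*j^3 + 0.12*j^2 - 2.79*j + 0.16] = 13.8*j^3 - 75.0*j^2 + 10.62*j + 0.24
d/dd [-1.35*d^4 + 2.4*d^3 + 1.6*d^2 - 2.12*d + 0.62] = -5.4*d^3 + 7.2*d^2 + 3.2*d - 2.12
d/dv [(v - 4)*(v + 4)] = 2*v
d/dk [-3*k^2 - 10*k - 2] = -6*k - 10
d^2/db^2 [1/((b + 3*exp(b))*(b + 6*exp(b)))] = (-6*(b + 3*exp(b))^2*(b + 6*exp(b))*exp(b) + 2*(b + 3*exp(b))^2*(6*exp(b) + 1)^2 - 3*(b + 3*exp(b))*(b + 6*exp(b))^2*exp(b) + 2*(b + 3*exp(b))*(b + 6*exp(b))*(3*exp(b) + 1)*(6*exp(b) + 1) + 2*(b + 6*exp(b))^2*(3*exp(b) + 1)^2)/((b + 3*exp(b))^3*(b + 6*exp(b))^3)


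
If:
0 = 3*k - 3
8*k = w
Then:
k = 1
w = 8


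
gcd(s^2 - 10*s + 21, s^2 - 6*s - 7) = s - 7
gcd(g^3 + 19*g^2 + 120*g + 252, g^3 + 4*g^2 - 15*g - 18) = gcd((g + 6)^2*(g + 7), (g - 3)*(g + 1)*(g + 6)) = g + 6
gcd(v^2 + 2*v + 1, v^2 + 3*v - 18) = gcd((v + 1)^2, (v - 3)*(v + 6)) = 1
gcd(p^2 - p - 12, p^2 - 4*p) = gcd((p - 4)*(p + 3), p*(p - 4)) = p - 4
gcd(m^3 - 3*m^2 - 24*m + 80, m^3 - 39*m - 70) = m + 5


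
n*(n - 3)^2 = n^3 - 6*n^2 + 9*n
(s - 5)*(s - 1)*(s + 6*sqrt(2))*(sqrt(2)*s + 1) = sqrt(2)*s^4 - 6*sqrt(2)*s^3 + 13*s^3 - 78*s^2 + 11*sqrt(2)*s^2 - 36*sqrt(2)*s + 65*s + 30*sqrt(2)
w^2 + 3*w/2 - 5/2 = (w - 1)*(w + 5/2)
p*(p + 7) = p^2 + 7*p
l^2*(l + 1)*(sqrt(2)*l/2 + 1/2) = sqrt(2)*l^4/2 + l^3/2 + sqrt(2)*l^3/2 + l^2/2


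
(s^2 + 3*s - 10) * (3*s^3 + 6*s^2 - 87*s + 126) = 3*s^5 + 15*s^4 - 99*s^3 - 195*s^2 + 1248*s - 1260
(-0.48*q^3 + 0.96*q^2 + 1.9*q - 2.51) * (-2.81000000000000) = 1.3488*q^3 - 2.6976*q^2 - 5.339*q + 7.0531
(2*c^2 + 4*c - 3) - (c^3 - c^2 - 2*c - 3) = -c^3 + 3*c^2 + 6*c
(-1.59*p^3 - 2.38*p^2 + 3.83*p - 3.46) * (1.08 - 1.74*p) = 2.7666*p^4 + 2.424*p^3 - 9.2346*p^2 + 10.1568*p - 3.7368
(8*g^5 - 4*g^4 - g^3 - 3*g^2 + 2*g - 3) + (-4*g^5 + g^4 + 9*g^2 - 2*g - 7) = 4*g^5 - 3*g^4 - g^3 + 6*g^2 - 10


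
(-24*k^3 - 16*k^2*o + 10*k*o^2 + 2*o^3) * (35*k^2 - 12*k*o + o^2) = -840*k^5 - 272*k^4*o + 518*k^3*o^2 - 66*k^2*o^3 - 14*k*o^4 + 2*o^5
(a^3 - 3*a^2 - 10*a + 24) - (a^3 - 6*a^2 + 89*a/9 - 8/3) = 3*a^2 - 179*a/9 + 80/3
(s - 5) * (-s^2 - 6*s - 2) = -s^3 - s^2 + 28*s + 10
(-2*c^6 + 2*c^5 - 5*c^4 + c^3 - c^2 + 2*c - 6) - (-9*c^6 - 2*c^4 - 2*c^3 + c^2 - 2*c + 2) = 7*c^6 + 2*c^5 - 3*c^4 + 3*c^3 - 2*c^2 + 4*c - 8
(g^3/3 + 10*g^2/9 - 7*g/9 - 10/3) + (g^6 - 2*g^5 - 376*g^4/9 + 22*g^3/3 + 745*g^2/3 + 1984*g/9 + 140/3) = g^6 - 2*g^5 - 376*g^4/9 + 23*g^3/3 + 2245*g^2/9 + 659*g/3 + 130/3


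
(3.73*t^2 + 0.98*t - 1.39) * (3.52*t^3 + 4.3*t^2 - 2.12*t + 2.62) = 13.1296*t^5 + 19.4886*t^4 - 8.5864*t^3 + 1.718*t^2 + 5.5144*t - 3.6418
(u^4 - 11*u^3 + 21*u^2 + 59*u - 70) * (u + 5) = u^5 - 6*u^4 - 34*u^3 + 164*u^2 + 225*u - 350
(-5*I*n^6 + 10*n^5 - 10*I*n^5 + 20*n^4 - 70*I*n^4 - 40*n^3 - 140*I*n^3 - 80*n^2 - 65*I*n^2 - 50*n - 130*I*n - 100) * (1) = -5*I*n^6 + 10*n^5 - 10*I*n^5 + 20*n^4 - 70*I*n^4 - 40*n^3 - 140*I*n^3 - 80*n^2 - 65*I*n^2 - 50*n - 130*I*n - 100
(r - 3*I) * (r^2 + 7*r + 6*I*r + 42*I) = r^3 + 7*r^2 + 3*I*r^2 + 18*r + 21*I*r + 126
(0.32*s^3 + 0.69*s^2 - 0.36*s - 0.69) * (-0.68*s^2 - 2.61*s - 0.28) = -0.2176*s^5 - 1.3044*s^4 - 1.6457*s^3 + 1.2156*s^2 + 1.9017*s + 0.1932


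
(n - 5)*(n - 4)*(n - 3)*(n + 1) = n^4 - 11*n^3 + 35*n^2 - 13*n - 60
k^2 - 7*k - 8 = (k - 8)*(k + 1)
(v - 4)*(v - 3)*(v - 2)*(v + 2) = v^4 - 7*v^3 + 8*v^2 + 28*v - 48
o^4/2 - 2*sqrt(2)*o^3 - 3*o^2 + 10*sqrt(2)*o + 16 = (o - 4*sqrt(2))*(o - 2*sqrt(2))*(sqrt(2)*o/2 + 1)^2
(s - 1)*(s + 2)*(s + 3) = s^3 + 4*s^2 + s - 6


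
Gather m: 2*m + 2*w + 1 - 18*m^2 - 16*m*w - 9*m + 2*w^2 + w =-18*m^2 + m*(-16*w - 7) + 2*w^2 + 3*w + 1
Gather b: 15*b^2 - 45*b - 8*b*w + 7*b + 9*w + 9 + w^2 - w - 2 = 15*b^2 + b*(-8*w - 38) + w^2 + 8*w + 7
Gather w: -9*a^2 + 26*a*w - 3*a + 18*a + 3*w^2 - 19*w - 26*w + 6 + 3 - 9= -9*a^2 + 15*a + 3*w^2 + w*(26*a - 45)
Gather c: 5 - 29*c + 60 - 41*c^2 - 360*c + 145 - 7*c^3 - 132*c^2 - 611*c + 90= -7*c^3 - 173*c^2 - 1000*c + 300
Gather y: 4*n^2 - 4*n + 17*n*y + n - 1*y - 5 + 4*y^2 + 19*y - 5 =4*n^2 - 3*n + 4*y^2 + y*(17*n + 18) - 10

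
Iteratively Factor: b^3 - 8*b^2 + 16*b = (b)*(b^2 - 8*b + 16) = b*(b - 4)*(b - 4)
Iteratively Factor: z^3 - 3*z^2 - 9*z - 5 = (z - 5)*(z^2 + 2*z + 1) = (z - 5)*(z + 1)*(z + 1)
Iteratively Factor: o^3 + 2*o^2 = (o + 2)*(o^2) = o*(o + 2)*(o)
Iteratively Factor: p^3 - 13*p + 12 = (p + 4)*(p^2 - 4*p + 3) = (p - 3)*(p + 4)*(p - 1)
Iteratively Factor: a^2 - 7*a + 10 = (a - 2)*(a - 5)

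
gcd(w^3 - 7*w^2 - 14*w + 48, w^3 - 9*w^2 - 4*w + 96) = w^2 - 5*w - 24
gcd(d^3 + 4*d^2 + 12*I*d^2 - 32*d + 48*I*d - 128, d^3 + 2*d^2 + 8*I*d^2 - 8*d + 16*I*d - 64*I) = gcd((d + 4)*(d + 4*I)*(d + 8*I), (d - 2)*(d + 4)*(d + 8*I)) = d^2 + d*(4 + 8*I) + 32*I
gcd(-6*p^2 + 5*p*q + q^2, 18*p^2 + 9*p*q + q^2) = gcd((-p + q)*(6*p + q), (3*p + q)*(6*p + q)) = 6*p + q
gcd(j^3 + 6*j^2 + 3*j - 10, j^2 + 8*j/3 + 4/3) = j + 2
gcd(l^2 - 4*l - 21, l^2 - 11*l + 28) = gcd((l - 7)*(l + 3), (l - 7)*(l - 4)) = l - 7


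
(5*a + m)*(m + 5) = 5*a*m + 25*a + m^2 + 5*m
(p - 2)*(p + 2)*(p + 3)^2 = p^4 + 6*p^3 + 5*p^2 - 24*p - 36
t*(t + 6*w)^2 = t^3 + 12*t^2*w + 36*t*w^2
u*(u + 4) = u^2 + 4*u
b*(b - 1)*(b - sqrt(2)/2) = b^3 - b^2 - sqrt(2)*b^2/2 + sqrt(2)*b/2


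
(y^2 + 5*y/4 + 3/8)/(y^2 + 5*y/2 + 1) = (y + 3/4)/(y + 2)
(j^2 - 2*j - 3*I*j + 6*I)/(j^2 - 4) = (j - 3*I)/(j + 2)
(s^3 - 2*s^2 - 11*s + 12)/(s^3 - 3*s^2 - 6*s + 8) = (s + 3)/(s + 2)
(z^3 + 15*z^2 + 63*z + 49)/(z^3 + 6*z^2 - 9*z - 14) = (z + 7)/(z - 2)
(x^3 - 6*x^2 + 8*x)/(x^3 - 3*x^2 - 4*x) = (x - 2)/(x + 1)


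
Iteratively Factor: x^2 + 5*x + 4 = (x + 1)*(x + 4)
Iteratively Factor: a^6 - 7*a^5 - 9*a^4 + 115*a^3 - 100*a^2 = (a + 4)*(a^5 - 11*a^4 + 35*a^3 - 25*a^2) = a*(a + 4)*(a^4 - 11*a^3 + 35*a^2 - 25*a) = a*(a - 5)*(a + 4)*(a^3 - 6*a^2 + 5*a) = a*(a - 5)^2*(a + 4)*(a^2 - a) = a^2*(a - 5)^2*(a + 4)*(a - 1)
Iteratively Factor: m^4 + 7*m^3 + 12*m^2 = (m)*(m^3 + 7*m^2 + 12*m) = m^2*(m^2 + 7*m + 12) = m^2*(m + 4)*(m + 3)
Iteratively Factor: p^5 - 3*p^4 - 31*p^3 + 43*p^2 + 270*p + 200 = (p + 4)*(p^4 - 7*p^3 - 3*p^2 + 55*p + 50) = (p - 5)*(p + 4)*(p^3 - 2*p^2 - 13*p - 10) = (p - 5)*(p + 1)*(p + 4)*(p^2 - 3*p - 10) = (p - 5)^2*(p + 1)*(p + 4)*(p + 2)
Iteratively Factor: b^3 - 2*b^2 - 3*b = (b)*(b^2 - 2*b - 3) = b*(b + 1)*(b - 3)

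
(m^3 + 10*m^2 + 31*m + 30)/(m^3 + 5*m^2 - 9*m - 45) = (m + 2)/(m - 3)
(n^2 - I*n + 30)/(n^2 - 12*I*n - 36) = (n + 5*I)/(n - 6*I)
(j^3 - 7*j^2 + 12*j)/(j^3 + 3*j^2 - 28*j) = (j - 3)/(j + 7)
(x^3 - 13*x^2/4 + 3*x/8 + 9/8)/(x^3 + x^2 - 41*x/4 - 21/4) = (4*x - 3)/(2*(2*x + 7))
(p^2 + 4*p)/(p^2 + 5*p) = (p + 4)/(p + 5)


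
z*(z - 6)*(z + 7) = z^3 + z^2 - 42*z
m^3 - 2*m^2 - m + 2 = (m - 2)*(m - 1)*(m + 1)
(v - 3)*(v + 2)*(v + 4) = v^3 + 3*v^2 - 10*v - 24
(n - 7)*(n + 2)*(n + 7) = n^3 + 2*n^2 - 49*n - 98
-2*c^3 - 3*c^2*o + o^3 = (-2*c + o)*(c + o)^2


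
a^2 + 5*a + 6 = (a + 2)*(a + 3)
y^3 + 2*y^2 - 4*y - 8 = (y - 2)*(y + 2)^2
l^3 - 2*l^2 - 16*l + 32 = (l - 4)*(l - 2)*(l + 4)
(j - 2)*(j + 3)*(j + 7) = j^3 + 8*j^2 + j - 42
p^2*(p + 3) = p^3 + 3*p^2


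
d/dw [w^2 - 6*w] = 2*w - 6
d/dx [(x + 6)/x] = -6/x^2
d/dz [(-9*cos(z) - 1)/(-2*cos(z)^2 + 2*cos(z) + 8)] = (-9*sin(z)^2 + 2*cos(z) + 44)*sin(z)/(2*(sin(z)^2 + cos(z) + 3)^2)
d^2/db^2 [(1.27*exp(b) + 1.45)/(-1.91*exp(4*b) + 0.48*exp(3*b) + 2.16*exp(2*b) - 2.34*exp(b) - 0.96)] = (-41.697783*exp(8*b) - 71.828224*exp(7*b) + 39.883872*exp(6*b) + 115.913754*exp(5*b) + 29.543286*exp(4*b) + 4.709424*exp(3*b) + 0.172368000000006*exp(2*b) - 17.113572*exp(b) + 2.086848)*exp(b)/(6.967871*exp(12*b) - 5.253264*exp(11*b) - 22.319496*exp(10*b) + 37.380798*exp(9*b) + 22.875552*exp(8*b) - 68.305248*exp(7*b) + 12.75426*exp(6*b) + 56.58336*exp(5*b) - 23.233824*exp(4*b) - 17.627544*exp(3*b) + 9.79776*exp(2*b) + 6.469632*exp(b) + 0.884736)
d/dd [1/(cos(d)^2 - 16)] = 2*sin(d)*cos(d)/(cos(d)^2 - 16)^2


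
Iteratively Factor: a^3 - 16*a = (a + 4)*(a^2 - 4*a) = a*(a + 4)*(a - 4)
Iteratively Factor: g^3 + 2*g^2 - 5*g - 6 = (g - 2)*(g^2 + 4*g + 3) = (g - 2)*(g + 1)*(g + 3)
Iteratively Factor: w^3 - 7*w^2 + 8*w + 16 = (w + 1)*(w^2 - 8*w + 16) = (w - 4)*(w + 1)*(w - 4)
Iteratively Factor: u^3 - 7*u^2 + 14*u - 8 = (u - 2)*(u^2 - 5*u + 4) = (u - 2)*(u - 1)*(u - 4)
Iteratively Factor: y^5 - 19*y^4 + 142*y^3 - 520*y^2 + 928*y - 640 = (y - 4)*(y^4 - 15*y^3 + 82*y^2 - 192*y + 160) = (y - 5)*(y - 4)*(y^3 - 10*y^2 + 32*y - 32) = (y - 5)*(y - 4)*(y - 2)*(y^2 - 8*y + 16) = (y - 5)*(y - 4)^2*(y - 2)*(y - 4)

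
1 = 1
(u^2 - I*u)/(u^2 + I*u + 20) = u*(u - I)/(u^2 + I*u + 20)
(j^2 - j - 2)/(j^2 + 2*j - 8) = (j + 1)/(j + 4)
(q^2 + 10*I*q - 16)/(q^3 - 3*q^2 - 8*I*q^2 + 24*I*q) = (q^2 + 10*I*q - 16)/(q*(q^2 - 3*q - 8*I*q + 24*I))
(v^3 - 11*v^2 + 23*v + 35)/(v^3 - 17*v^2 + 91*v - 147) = (v^2 - 4*v - 5)/(v^2 - 10*v + 21)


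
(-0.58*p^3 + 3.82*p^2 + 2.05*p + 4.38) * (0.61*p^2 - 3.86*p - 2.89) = -0.3538*p^5 + 4.569*p^4 - 11.8185*p^3 - 16.281*p^2 - 22.8313*p - 12.6582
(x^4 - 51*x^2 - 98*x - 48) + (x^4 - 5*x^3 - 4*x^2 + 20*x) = 2*x^4 - 5*x^3 - 55*x^2 - 78*x - 48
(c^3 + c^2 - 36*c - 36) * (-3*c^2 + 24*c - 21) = -3*c^5 + 21*c^4 + 111*c^3 - 777*c^2 - 108*c + 756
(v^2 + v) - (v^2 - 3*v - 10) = 4*v + 10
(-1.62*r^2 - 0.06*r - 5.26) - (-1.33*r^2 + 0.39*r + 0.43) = -0.29*r^2 - 0.45*r - 5.69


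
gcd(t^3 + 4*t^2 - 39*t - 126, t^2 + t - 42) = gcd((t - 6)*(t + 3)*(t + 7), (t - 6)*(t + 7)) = t^2 + t - 42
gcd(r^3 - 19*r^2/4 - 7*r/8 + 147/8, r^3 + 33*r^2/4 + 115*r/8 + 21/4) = r + 7/4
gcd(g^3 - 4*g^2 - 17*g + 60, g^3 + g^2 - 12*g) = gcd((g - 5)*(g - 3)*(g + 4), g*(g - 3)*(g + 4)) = g^2 + g - 12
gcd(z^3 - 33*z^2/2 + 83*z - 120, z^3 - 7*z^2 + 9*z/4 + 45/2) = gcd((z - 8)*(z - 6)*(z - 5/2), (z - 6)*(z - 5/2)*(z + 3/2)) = z^2 - 17*z/2 + 15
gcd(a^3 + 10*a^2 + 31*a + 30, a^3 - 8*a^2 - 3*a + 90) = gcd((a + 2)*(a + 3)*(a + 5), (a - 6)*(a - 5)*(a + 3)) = a + 3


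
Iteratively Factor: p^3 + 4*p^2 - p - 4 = (p - 1)*(p^2 + 5*p + 4) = (p - 1)*(p + 1)*(p + 4)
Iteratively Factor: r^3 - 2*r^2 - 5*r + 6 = (r - 3)*(r^2 + r - 2) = (r - 3)*(r - 1)*(r + 2)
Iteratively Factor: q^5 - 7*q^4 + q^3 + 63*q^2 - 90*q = (q - 3)*(q^4 - 4*q^3 - 11*q^2 + 30*q) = q*(q - 3)*(q^3 - 4*q^2 - 11*q + 30) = q*(q - 3)*(q - 2)*(q^2 - 2*q - 15) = q*(q - 5)*(q - 3)*(q - 2)*(q + 3)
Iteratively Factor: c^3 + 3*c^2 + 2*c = (c + 1)*(c^2 + 2*c) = (c + 1)*(c + 2)*(c)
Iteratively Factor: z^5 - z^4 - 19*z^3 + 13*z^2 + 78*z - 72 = (z + 3)*(z^4 - 4*z^3 - 7*z^2 + 34*z - 24) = (z - 1)*(z + 3)*(z^3 - 3*z^2 - 10*z + 24) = (z - 2)*(z - 1)*(z + 3)*(z^2 - z - 12) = (z - 4)*(z - 2)*(z - 1)*(z + 3)*(z + 3)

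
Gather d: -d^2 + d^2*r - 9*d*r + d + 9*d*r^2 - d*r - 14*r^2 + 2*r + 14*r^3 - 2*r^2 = d^2*(r - 1) + d*(9*r^2 - 10*r + 1) + 14*r^3 - 16*r^2 + 2*r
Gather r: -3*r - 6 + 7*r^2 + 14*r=7*r^2 + 11*r - 6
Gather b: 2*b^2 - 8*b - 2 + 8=2*b^2 - 8*b + 6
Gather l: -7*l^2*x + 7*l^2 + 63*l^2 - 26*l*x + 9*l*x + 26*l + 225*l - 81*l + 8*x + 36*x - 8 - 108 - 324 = l^2*(70 - 7*x) + l*(170 - 17*x) + 44*x - 440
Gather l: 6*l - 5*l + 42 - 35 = l + 7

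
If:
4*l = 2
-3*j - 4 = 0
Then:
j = -4/3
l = 1/2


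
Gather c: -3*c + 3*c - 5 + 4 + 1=0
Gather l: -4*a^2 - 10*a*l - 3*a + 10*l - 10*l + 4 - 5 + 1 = -4*a^2 - 10*a*l - 3*a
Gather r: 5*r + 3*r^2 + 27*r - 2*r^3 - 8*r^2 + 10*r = -2*r^3 - 5*r^2 + 42*r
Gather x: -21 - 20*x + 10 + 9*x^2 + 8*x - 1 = 9*x^2 - 12*x - 12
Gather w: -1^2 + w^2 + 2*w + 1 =w^2 + 2*w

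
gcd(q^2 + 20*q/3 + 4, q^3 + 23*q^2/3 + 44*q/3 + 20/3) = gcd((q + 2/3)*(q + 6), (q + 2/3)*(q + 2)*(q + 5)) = q + 2/3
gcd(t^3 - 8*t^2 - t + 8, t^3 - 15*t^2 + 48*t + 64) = t^2 - 7*t - 8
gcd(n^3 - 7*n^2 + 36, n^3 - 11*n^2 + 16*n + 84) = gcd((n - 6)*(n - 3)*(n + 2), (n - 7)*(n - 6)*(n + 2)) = n^2 - 4*n - 12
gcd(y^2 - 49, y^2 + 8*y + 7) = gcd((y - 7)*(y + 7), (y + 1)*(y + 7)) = y + 7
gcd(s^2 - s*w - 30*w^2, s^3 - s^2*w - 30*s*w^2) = s^2 - s*w - 30*w^2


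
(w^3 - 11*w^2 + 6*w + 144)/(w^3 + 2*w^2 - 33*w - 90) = (w - 8)/(w + 5)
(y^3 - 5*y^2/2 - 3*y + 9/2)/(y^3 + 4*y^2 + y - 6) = (2*y^2 - 3*y - 9)/(2*(y^2 + 5*y + 6))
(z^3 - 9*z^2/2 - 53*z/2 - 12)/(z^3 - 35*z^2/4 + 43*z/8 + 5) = 4*(z + 3)/(4*z - 5)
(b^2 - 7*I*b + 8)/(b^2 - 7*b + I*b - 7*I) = (b - 8*I)/(b - 7)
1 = 1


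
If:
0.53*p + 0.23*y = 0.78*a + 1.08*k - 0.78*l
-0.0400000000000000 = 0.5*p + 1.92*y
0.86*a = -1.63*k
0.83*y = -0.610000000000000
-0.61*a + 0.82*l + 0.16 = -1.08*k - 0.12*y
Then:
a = -1.33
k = 0.70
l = -2.01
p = 2.74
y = -0.73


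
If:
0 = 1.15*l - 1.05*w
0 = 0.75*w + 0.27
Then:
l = -0.33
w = -0.36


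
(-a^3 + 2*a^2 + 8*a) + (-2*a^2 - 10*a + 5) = -a^3 - 2*a + 5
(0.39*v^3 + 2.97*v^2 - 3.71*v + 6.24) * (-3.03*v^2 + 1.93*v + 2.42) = -1.1817*v^5 - 8.2464*v^4 + 17.9172*v^3 - 18.8801*v^2 + 3.065*v + 15.1008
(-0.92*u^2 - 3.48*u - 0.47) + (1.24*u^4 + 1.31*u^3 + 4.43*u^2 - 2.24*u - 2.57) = 1.24*u^4 + 1.31*u^3 + 3.51*u^2 - 5.72*u - 3.04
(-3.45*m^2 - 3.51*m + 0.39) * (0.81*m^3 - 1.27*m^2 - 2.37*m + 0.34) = -2.7945*m^5 + 1.5384*m^4 + 12.9501*m^3 + 6.6504*m^2 - 2.1177*m + 0.1326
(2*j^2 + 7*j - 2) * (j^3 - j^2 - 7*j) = 2*j^5 + 5*j^4 - 23*j^3 - 47*j^2 + 14*j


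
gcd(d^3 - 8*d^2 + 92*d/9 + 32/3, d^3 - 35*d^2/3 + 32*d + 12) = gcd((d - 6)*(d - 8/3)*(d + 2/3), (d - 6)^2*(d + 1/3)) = d - 6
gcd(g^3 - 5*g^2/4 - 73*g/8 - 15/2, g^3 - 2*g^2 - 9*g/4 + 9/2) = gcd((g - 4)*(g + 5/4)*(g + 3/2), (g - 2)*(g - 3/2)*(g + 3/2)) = g + 3/2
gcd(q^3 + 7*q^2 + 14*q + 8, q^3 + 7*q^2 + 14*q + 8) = q^3 + 7*q^2 + 14*q + 8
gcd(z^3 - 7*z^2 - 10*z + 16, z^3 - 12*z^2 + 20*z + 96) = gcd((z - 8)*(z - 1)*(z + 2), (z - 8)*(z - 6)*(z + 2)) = z^2 - 6*z - 16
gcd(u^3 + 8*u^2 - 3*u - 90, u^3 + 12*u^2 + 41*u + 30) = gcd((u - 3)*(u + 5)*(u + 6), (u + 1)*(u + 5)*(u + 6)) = u^2 + 11*u + 30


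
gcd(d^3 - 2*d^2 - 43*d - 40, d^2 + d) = d + 1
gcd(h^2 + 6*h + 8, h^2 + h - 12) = h + 4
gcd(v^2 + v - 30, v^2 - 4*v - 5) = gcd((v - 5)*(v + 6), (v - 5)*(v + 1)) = v - 5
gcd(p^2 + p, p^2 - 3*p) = p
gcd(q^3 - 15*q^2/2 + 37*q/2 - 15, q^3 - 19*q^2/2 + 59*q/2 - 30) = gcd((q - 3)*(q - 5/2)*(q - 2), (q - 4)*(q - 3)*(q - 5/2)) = q^2 - 11*q/2 + 15/2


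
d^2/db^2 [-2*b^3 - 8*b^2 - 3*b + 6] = -12*b - 16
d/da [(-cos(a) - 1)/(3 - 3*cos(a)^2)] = sin(a)/(3*(cos(a) - 1)^2)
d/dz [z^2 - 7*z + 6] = 2*z - 7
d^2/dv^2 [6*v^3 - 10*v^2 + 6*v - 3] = 36*v - 20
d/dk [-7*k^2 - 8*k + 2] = -14*k - 8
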